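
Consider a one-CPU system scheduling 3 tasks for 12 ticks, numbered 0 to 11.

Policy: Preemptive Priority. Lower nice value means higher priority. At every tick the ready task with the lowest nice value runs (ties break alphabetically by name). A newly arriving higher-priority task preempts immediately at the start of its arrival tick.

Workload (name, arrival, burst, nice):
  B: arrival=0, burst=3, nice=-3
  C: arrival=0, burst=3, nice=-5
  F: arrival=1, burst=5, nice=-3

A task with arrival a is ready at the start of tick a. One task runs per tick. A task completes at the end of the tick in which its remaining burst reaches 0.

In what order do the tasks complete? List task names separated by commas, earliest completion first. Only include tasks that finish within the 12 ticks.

t=0: ready={B,C} → run C
t=1: ready={B,C,F} → run C
t=2: ready={B,C,F} → run C
t=3: ready={B,F} → run B
t=4: ready={B,F} → run B
t=5: ready={B,F} → run B
t=6: ready={F} → run F
t=7: ready={F} → run F
t=8: ready={F} → run F
t=9: ready={F} → run F
t=10: ready={F} → run F
t=11: (idle)

completion order = C, B, F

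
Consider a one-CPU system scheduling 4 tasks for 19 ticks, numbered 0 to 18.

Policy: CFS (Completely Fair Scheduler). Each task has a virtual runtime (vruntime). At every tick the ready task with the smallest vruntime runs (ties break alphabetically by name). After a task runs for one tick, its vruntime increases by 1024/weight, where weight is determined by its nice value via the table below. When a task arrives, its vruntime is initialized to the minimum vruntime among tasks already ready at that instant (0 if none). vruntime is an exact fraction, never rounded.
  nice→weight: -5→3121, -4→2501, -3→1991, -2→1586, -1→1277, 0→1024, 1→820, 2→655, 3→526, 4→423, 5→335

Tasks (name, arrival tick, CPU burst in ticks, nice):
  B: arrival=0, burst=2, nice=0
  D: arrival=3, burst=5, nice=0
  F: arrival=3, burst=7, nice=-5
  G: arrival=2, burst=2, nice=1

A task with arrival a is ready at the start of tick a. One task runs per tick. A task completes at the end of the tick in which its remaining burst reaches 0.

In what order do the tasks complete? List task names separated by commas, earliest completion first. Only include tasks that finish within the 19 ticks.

completion order = B, G, F, D

t=0: vr[B=0] → run B
t=1: vr[B=1] → run B
t=2: vr[G=0] → run G
t=3: vr[D=256/205 F=256/205 G=256/205] → run D
t=4: vr[D=461/205 F=256/205 G=256/205] → run F
t=5: vr[D=461/205 F=1008896/639805 G=256/205] → run G
t=6: vr[D=461/205 F=1008896/639805] → run F
t=7: vr[D=461/205 F=1218816/639805] → run F
t=8: vr[D=461/205 F=1428736/639805] → run F
t=9: vr[D=461/205 F=1638656/639805] → run D
t=10: vr[D=666/205 F=1638656/639805] → run F
t=11: vr[D=666/205 F=1848576/639805] → run F
t=12: vr[D=666/205 F=2058496/639805] → run F
t=13: vr[D=666/205] → run D
t=14: vr[D=871/205] → run D
t=15: vr[D=1076/205] → run D
t=16: (idle)
t=17: (idle)
t=18: (idle)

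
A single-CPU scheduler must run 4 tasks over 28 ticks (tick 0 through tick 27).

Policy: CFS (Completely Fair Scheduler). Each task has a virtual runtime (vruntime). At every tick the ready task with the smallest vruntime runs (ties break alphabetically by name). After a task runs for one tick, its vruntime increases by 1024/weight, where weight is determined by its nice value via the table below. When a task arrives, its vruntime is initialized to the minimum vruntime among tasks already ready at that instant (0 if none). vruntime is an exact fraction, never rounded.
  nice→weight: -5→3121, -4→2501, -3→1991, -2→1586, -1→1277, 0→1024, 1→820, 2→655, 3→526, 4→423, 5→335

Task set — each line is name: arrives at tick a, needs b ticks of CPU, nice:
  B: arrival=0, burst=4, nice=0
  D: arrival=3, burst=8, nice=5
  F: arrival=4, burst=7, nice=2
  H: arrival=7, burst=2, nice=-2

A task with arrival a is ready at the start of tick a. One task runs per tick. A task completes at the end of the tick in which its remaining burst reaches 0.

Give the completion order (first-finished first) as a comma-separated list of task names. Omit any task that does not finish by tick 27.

completion order = B, H, F, D

t=0: vr[B=0] → run B
t=1: vr[B=1] → run B
t=2: vr[B=2] → run B
t=3: vr[B=3 D=3] → run B
t=4: vr[D=3 F=3] → run D
t=5: vr[D=2029/335 F=3] → run F
t=6: vr[D=2029/335 F=2989/655] → run F
t=7: vr[D=2029/335 F=4013/655 H=2029/335] → run D
t=8: vr[D=3053/335 F=4013/655 H=2029/335] → run H
t=9: vr[D=3053/335 F=4013/655 H=1780517/265655] → run F
t=10: vr[D=3053/335 F=5037/655 H=1780517/265655] → run H
t=11: vr[D=3053/335 F=5037/655] → run F
t=12: vr[D=3053/335 F=6061/655] → run D
t=13: vr[D=4077/335 F=6061/655] → run F
t=14: vr[D=4077/335 F=1417/131] → run F
t=15: vr[D=4077/335 F=8109/655] → run D
t=16: vr[D=5101/335 F=8109/655] → run F
t=17: vr[D=5101/335] → run D
t=18: vr[D=1225/67] → run D
t=19: vr[D=7149/335] → run D
t=20: vr[D=8173/335] → run D
t=21: (idle)
t=22: (idle)
t=23: (idle)
t=24: (idle)
t=25: (idle)
t=26: (idle)
t=27: (idle)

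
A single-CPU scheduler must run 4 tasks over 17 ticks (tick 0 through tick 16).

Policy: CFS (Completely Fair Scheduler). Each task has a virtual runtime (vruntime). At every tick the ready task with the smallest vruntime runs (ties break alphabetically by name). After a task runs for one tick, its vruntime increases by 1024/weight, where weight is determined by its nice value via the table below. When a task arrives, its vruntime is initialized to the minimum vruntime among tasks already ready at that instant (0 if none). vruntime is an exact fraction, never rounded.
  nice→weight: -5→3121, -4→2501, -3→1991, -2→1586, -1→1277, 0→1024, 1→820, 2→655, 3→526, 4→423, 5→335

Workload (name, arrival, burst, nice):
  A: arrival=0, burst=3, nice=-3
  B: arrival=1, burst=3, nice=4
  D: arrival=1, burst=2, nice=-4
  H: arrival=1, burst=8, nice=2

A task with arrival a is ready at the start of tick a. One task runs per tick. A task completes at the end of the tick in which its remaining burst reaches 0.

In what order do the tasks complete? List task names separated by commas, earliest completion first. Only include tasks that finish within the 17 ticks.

completion order = D, A, B, H

t=0: vr[A=0] → run A
t=1: vr[A=1024/1991 B=1024/1991 D=1024/1991 H=1024/1991] → run A
t=2: vr[A=2048/1991 B=1024/1991 D=1024/1991 H=1024/1991] → run B
t=3: vr[A=2048/1991 B=2471936/842193 D=1024/1991 H=1024/1991] → run D
t=4: vr[A=2048/1991 B=2471936/842193 D=4599808/4979491 H=1024/1991] → run H
t=5: vr[A=2048/1991 B=2471936/842193 D=4599808/4979491 H=2709504/1304105] → run D
t=6: vr[A=2048/1991 B=2471936/842193 H=2709504/1304105] → run A
t=7: vr[B=2471936/842193 H=2709504/1304105] → run H
t=8: vr[B=2471936/842193 H=4748288/1304105] → run B
t=9: vr[B=4510720/842193 H=4748288/1304105] → run H
t=10: vr[B=4510720/842193 H=6787072/1304105] → run H
t=11: vr[B=4510720/842193 H=8825856/1304105] → run B
t=12: vr[H=8825856/1304105] → run H
t=13: vr[H=2172928/260821] → run H
t=14: vr[H=12903424/1304105] → run H
t=15: vr[H=14942208/1304105] → run H
t=16: (idle)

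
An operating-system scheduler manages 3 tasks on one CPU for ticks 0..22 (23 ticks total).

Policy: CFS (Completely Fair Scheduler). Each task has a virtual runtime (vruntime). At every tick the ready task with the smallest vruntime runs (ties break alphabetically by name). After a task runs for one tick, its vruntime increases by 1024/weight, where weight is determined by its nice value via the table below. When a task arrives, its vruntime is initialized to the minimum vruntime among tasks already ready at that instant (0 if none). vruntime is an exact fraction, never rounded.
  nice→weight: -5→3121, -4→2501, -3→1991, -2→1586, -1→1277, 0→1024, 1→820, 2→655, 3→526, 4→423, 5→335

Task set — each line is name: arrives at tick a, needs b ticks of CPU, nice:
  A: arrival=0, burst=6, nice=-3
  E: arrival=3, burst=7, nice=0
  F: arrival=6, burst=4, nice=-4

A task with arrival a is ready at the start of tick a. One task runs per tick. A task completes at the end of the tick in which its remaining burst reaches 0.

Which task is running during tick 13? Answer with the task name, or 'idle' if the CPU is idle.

t=0: vr[A=0] → run A
t=1: vr[A=1024/1991] → run A
t=2: vr[A=2048/1991] → run A
t=3: vr[A=3072/1991 E=3072/1991] → run A
t=4: vr[A=4096/1991 E=3072/1991] → run E
t=5: vr[A=4096/1991 E=5063/1991] → run A
t=6: vr[A=5120/1991 E=5063/1991 F=5063/1991] → run E
t=7: vr[A=5120/1991 E=7054/1991 F=5063/1991] → run F
t=8: vr[A=5120/1991 E=7054/1991 F=14701347/4979491] → run A
t=9: vr[E=7054/1991 F=14701347/4979491] → run F
t=10: vr[E=7054/1991 F=16740131/4979491] → run F
t=11: vr[E=7054/1991 F=18778915/4979491] → run E
t=12: vr[E=9045/1991 F=18778915/4979491] → run F
t=13: vr[E=9045/1991] → run E
t=14: vr[E=11036/1991] → run E
t=15: vr[E=13027/1991] → run E
t=16: vr[E=15018/1991] → run E
t=17: (idle)
t=18: (idle)
t=19: (idle)
t=20: (idle)
t=21: (idle)
t=22: (idle)

running at tick 13 = E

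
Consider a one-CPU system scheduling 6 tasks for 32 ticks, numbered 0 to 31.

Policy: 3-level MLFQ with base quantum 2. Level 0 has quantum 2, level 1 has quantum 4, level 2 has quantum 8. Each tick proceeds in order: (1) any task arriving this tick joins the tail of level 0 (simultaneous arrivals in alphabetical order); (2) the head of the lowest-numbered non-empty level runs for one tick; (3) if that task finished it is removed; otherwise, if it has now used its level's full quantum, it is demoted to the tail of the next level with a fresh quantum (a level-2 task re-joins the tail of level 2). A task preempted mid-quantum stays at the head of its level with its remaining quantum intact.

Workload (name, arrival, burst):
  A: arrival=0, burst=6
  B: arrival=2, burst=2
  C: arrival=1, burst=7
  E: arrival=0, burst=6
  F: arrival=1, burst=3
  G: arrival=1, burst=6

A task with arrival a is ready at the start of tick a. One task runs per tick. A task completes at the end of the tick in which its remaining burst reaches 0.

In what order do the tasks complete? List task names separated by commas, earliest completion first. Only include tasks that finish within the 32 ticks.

completion order = B, A, E, F, G, C

t=0: L0/L1/L2 = AE/-/- → run A
t=1: L0/L1/L2 = AECFG/-/- → run A
t=2: L0/L1/L2 = ECFGB/A/- → run E
t=3: L0/L1/L2 = ECFGB/A/- → run E
t=4: L0/L1/L2 = CFGB/AE/- → run C
t=5: L0/L1/L2 = CFGB/AE/- → run C
t=6: L0/L1/L2 = FGB/AEC/- → run F
t=7: L0/L1/L2 = FGB/AEC/- → run F
t=8: L0/L1/L2 = GB/AECF/- → run G
t=9: L0/L1/L2 = GB/AECF/- → run G
t=10: L0/L1/L2 = B/AECFG/- → run B
t=11: L0/L1/L2 = B/AECFG/- → run B
t=12: L0/L1/L2 = -/AECFG/- → run A
t=13: L0/L1/L2 = -/AECFG/- → run A
t=14: L0/L1/L2 = -/AECFG/- → run A
t=15: L0/L1/L2 = -/AECFG/- → run A
t=16: L0/L1/L2 = -/ECFG/- → run E
t=17: L0/L1/L2 = -/ECFG/- → run E
t=18: L0/L1/L2 = -/ECFG/- → run E
t=19: L0/L1/L2 = -/ECFG/- → run E
t=20: L0/L1/L2 = -/CFG/- → run C
t=21: L0/L1/L2 = -/CFG/- → run C
t=22: L0/L1/L2 = -/CFG/- → run C
t=23: L0/L1/L2 = -/CFG/- → run C
t=24: L0/L1/L2 = -/FG/C → run F
t=25: L0/L1/L2 = -/G/C → run G
t=26: L0/L1/L2 = -/G/C → run G
t=27: L0/L1/L2 = -/G/C → run G
t=28: L0/L1/L2 = -/G/C → run G
t=29: L0/L1/L2 = -/-/C → run C
t=30: (idle)
t=31: (idle)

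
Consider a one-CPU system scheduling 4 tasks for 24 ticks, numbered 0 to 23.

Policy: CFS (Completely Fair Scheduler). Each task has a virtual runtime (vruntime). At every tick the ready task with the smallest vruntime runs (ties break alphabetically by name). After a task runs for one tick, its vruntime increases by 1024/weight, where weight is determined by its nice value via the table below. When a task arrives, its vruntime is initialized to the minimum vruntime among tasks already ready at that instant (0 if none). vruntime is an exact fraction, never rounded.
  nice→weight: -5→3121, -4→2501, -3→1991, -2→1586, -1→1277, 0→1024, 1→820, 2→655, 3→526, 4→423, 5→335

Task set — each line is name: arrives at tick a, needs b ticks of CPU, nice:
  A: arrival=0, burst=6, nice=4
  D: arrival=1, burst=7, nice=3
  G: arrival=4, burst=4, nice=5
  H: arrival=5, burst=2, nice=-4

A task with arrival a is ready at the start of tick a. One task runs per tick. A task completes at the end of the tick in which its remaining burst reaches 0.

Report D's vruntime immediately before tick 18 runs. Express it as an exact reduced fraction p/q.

vruntime(D, start of tick 18) = 1568768/111249

t=0: vr[A=0] → run A
t=1: vr[A=1024/423 D=1024/423] → run A
t=2: vr[A=2048/423 D=1024/423] → run D
t=3: vr[A=2048/423 D=485888/111249] → run D
t=4: vr[A=2048/423 D=702464/111249 G=2048/423] → run A
t=5: vr[A=1024/141 D=702464/111249 G=2048/423 H=2048/423] → run G
t=6: vr[A=1024/141 D=702464/111249 G=1119232/141705 H=2048/423] → run H
t=7: vr[A=1024/141 D=702464/111249 G=1119232/141705 H=5555200/1057923] → run H
t=8: vr[A=1024/141 D=702464/111249 G=1119232/141705] → run D
t=9: vr[A=1024/141 D=919040/111249 G=1119232/141705] → run A
t=10: vr[A=4096/423 D=919040/111249 G=1119232/141705] → run G
t=11: vr[A=4096/423 D=919040/111249 G=1552384/141705] → run D
t=12: vr[A=4096/423 D=1135616/111249 G=1552384/141705] → run A
t=13: vr[A=5120/423 D=1135616/111249 G=1552384/141705] → run D
t=14: vr[A=5120/423 D=1352192/111249 G=1552384/141705] → run G
t=15: vr[A=5120/423 D=1352192/111249 G=1985536/141705] → run A
t=16: vr[D=1352192/111249 G=1985536/141705] → run D
t=17: vr[D=1568768/111249 G=1985536/141705] → run G
t=18: vr[D=1568768/111249] → run D
t=19: (idle)
t=20: (idle)
t=21: (idle)
t=22: (idle)
t=23: (idle)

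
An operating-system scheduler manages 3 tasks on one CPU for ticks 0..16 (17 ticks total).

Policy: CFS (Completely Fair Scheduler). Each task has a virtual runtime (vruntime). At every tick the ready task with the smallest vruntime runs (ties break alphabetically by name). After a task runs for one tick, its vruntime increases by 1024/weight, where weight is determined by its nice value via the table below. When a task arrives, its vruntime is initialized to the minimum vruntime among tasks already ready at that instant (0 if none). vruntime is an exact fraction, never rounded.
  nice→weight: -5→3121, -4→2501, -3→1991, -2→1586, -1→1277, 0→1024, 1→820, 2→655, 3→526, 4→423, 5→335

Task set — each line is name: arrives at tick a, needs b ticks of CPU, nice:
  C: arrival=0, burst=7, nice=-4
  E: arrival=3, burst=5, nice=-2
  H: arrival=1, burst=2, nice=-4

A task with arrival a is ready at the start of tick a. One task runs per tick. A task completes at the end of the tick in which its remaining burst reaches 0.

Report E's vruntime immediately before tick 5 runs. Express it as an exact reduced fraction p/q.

t=0: vr[C=0] → run C
t=1: vr[C=1024/2501 H=1024/2501] → run C
t=2: vr[C=2048/2501 H=1024/2501] → run H
t=3: vr[C=2048/2501 E=2048/2501 H=2048/2501] → run C
t=4: vr[C=3072/2501 E=2048/2501 H=2048/2501] → run E
t=5: vr[C=3072/2501 E=47616/32513 H=2048/2501] → run H
t=6: vr[C=3072/2501 E=47616/32513] → run C
t=7: vr[C=4096/2501 E=47616/32513] → run E
t=8: vr[C=4096/2501 E=68608/32513] → run C
t=9: vr[C=5120/2501 E=68608/32513] → run C
t=10: vr[C=6144/2501 E=68608/32513] → run E
t=11: vr[C=6144/2501 E=89600/32513] → run C
t=12: vr[E=89600/32513] → run E
t=13: vr[E=110592/32513] → run E
t=14: (idle)
t=15: (idle)
t=16: (idle)

vruntime(E, start of tick 5) = 47616/32513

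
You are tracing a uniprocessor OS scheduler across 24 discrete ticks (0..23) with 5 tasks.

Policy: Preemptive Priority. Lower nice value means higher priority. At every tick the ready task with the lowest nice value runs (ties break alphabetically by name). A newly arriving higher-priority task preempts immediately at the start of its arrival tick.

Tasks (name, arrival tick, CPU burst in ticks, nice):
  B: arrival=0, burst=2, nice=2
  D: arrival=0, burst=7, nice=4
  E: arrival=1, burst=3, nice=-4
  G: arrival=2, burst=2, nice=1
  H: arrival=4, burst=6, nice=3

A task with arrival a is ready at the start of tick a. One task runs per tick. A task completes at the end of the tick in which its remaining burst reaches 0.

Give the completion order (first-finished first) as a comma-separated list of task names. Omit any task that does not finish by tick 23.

t=0: ready={B,D} → run B
t=1: ready={B,D,E} → run E
t=2: ready={B,D,E,G} → run E
t=3: ready={B,D,E,G} → run E
t=4: ready={B,D,G,H} → run G
t=5: ready={B,D,G,H} → run G
t=6: ready={B,D,H} → run B
t=7: ready={D,H} → run H
t=8: ready={D,H} → run H
t=9: ready={D,H} → run H
t=10: ready={D,H} → run H
t=11: ready={D,H} → run H
t=12: ready={D,H} → run H
t=13: ready={D} → run D
t=14: ready={D} → run D
t=15: ready={D} → run D
t=16: ready={D} → run D
t=17: ready={D} → run D
t=18: ready={D} → run D
t=19: ready={D} → run D
t=20: (idle)
t=21: (idle)
t=22: (idle)
t=23: (idle)

completion order = E, G, B, H, D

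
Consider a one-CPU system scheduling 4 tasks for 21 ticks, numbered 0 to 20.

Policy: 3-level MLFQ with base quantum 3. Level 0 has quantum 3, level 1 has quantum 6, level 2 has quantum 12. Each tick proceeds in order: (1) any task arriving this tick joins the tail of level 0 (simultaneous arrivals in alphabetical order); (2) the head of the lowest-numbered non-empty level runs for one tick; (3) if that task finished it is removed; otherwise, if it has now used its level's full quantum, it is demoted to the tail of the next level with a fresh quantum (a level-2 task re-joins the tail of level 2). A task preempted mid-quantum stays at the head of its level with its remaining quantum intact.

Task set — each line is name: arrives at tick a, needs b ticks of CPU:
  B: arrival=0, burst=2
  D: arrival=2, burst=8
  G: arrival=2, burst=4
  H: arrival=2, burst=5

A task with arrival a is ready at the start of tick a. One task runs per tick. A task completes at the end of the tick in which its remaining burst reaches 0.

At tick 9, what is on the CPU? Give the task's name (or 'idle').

running at tick 9 = H

t=0: L0/L1/L2 = B/-/- → run B
t=1: L0/L1/L2 = B/-/- → run B
t=2: L0/L1/L2 = DGH/-/- → run D
t=3: L0/L1/L2 = DGH/-/- → run D
t=4: L0/L1/L2 = DGH/-/- → run D
t=5: L0/L1/L2 = GH/D/- → run G
t=6: L0/L1/L2 = GH/D/- → run G
t=7: L0/L1/L2 = GH/D/- → run G
t=8: L0/L1/L2 = H/DG/- → run H
t=9: L0/L1/L2 = H/DG/- → run H
t=10: L0/L1/L2 = H/DG/- → run H
t=11: L0/L1/L2 = -/DGH/- → run D
t=12: L0/L1/L2 = -/DGH/- → run D
t=13: L0/L1/L2 = -/DGH/- → run D
t=14: L0/L1/L2 = -/DGH/- → run D
t=15: L0/L1/L2 = -/DGH/- → run D
t=16: L0/L1/L2 = -/GH/- → run G
t=17: L0/L1/L2 = -/H/- → run H
t=18: L0/L1/L2 = -/H/- → run H
t=19: (idle)
t=20: (idle)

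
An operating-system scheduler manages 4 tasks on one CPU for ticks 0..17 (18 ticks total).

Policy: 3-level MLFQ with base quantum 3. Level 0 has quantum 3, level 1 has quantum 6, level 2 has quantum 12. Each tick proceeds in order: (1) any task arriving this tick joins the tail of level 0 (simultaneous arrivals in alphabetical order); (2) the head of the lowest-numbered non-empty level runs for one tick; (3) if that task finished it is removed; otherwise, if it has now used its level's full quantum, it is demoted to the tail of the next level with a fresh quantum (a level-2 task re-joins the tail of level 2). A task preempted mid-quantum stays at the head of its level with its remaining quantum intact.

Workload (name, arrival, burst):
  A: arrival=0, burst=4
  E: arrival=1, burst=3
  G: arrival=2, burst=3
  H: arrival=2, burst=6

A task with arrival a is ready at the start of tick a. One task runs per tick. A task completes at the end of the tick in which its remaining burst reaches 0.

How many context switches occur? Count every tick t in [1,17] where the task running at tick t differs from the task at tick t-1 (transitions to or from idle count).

context switches = 6

t=0: L0/L1/L2 = A/-/- → run A
t=1: L0/L1/L2 = AE/-/- → run A
t=2: L0/L1/L2 = AEGH/-/- → run A
t=3: L0/L1/L2 = EGH/A/- → run E
t=4: L0/L1/L2 = EGH/A/- → run E
t=5: L0/L1/L2 = EGH/A/- → run E
t=6: L0/L1/L2 = GH/A/- → run G
t=7: L0/L1/L2 = GH/A/- → run G
t=8: L0/L1/L2 = GH/A/- → run G
t=9: L0/L1/L2 = H/A/- → run H
t=10: L0/L1/L2 = H/A/- → run H
t=11: L0/L1/L2 = H/A/- → run H
t=12: L0/L1/L2 = -/AH/- → run A
t=13: L0/L1/L2 = -/H/- → run H
t=14: L0/L1/L2 = -/H/- → run H
t=15: L0/L1/L2 = -/H/- → run H
t=16: (idle)
t=17: (idle)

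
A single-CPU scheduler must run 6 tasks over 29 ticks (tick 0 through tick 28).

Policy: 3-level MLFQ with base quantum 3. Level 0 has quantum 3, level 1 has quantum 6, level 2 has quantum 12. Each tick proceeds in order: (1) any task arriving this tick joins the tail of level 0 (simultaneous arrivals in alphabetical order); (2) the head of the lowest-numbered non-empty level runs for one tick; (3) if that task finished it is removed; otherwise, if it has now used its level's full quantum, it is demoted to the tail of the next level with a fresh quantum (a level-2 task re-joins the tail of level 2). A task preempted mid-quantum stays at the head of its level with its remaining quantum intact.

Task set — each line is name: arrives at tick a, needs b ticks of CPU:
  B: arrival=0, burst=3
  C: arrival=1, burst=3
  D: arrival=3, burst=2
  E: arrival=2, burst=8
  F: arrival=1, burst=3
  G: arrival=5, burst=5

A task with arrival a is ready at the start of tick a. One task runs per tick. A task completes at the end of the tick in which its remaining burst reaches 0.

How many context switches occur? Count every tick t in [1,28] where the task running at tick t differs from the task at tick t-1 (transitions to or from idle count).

context switches = 8

t=0: L0/L1/L2 = B/-/- → run B
t=1: L0/L1/L2 = BCF/-/- → run B
t=2: L0/L1/L2 = BCFE/-/- → run B
t=3: L0/L1/L2 = CFED/-/- → run C
t=4: L0/L1/L2 = CFED/-/- → run C
t=5: L0/L1/L2 = CFEDG/-/- → run C
t=6: L0/L1/L2 = FEDG/-/- → run F
t=7: L0/L1/L2 = FEDG/-/- → run F
t=8: L0/L1/L2 = FEDG/-/- → run F
t=9: L0/L1/L2 = EDG/-/- → run E
t=10: L0/L1/L2 = EDG/-/- → run E
t=11: L0/L1/L2 = EDG/-/- → run E
t=12: L0/L1/L2 = DG/E/- → run D
t=13: L0/L1/L2 = DG/E/- → run D
t=14: L0/L1/L2 = G/E/- → run G
t=15: L0/L1/L2 = G/E/- → run G
t=16: L0/L1/L2 = G/E/- → run G
t=17: L0/L1/L2 = -/EG/- → run E
t=18: L0/L1/L2 = -/EG/- → run E
t=19: L0/L1/L2 = -/EG/- → run E
t=20: L0/L1/L2 = -/EG/- → run E
t=21: L0/L1/L2 = -/EG/- → run E
t=22: L0/L1/L2 = -/G/- → run G
t=23: L0/L1/L2 = -/G/- → run G
t=24: (idle)
t=25: (idle)
t=26: (idle)
t=27: (idle)
t=28: (idle)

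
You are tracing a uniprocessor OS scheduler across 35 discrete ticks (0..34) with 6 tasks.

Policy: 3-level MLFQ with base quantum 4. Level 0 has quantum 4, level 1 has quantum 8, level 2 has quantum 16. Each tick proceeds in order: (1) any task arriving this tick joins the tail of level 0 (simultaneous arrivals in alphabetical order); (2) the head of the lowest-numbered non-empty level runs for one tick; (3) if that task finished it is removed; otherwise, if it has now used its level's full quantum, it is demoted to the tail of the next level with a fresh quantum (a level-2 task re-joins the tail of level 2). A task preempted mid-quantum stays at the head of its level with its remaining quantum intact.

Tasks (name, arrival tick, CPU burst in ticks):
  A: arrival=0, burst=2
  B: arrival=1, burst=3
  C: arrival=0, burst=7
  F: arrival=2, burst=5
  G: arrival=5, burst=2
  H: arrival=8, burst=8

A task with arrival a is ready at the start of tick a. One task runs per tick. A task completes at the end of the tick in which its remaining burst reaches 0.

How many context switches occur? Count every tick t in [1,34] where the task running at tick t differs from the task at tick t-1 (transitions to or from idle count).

t=0: L0/L1/L2 = AC/-/- → run A
t=1: L0/L1/L2 = ACB/-/- → run A
t=2: L0/L1/L2 = CBF/-/- → run C
t=3: L0/L1/L2 = CBF/-/- → run C
t=4: L0/L1/L2 = CBF/-/- → run C
t=5: L0/L1/L2 = CBFG/-/- → run C
t=6: L0/L1/L2 = BFG/C/- → run B
t=7: L0/L1/L2 = BFG/C/- → run B
t=8: L0/L1/L2 = BFGH/C/- → run B
t=9: L0/L1/L2 = FGH/C/- → run F
t=10: L0/L1/L2 = FGH/C/- → run F
t=11: L0/L1/L2 = FGH/C/- → run F
t=12: L0/L1/L2 = FGH/C/- → run F
t=13: L0/L1/L2 = GH/CF/- → run G
t=14: L0/L1/L2 = GH/CF/- → run G
t=15: L0/L1/L2 = H/CF/- → run H
t=16: L0/L1/L2 = H/CF/- → run H
t=17: L0/L1/L2 = H/CF/- → run H
t=18: L0/L1/L2 = H/CF/- → run H
t=19: L0/L1/L2 = -/CFH/- → run C
t=20: L0/L1/L2 = -/CFH/- → run C
t=21: L0/L1/L2 = -/CFH/- → run C
t=22: L0/L1/L2 = -/FH/- → run F
t=23: L0/L1/L2 = -/H/- → run H
t=24: L0/L1/L2 = -/H/- → run H
t=25: L0/L1/L2 = -/H/- → run H
t=26: L0/L1/L2 = -/H/- → run H
t=27: (idle)
t=28: (idle)
t=29: (idle)
t=30: (idle)
t=31: (idle)
t=32: (idle)
t=33: (idle)
t=34: (idle)

context switches = 9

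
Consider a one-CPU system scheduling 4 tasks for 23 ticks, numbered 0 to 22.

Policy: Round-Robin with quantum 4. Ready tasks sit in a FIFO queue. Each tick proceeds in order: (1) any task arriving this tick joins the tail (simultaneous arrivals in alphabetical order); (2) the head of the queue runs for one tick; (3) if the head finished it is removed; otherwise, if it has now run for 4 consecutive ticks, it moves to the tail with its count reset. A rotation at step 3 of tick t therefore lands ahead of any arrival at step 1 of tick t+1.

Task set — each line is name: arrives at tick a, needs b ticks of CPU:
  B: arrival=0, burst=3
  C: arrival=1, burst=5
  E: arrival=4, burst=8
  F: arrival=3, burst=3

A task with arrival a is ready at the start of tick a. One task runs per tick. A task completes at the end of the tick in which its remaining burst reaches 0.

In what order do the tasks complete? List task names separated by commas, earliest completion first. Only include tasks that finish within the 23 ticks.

completion order = B, F, C, E

t=0: queue=[B] q_used=0 → run B
t=1: queue=[B,C] q_used=1 → run B
t=2: queue=[B,C] q_used=2 → run B
t=3: queue=[C,F] q_used=0 → run C
t=4: queue=[C,F,E] q_used=1 → run C
t=5: queue=[C,F,E] q_used=2 → run C
t=6: queue=[C,F,E] q_used=3 → run C
t=7: queue=[F,E,C] q_used=0 → run F
t=8: queue=[F,E,C] q_used=1 → run F
t=9: queue=[F,E,C] q_used=2 → run F
t=10: queue=[E,C] q_used=0 → run E
t=11: queue=[E,C] q_used=1 → run E
t=12: queue=[E,C] q_used=2 → run E
t=13: queue=[E,C] q_used=3 → run E
t=14: queue=[C,E] q_used=0 → run C
t=15: queue=[E] q_used=0 → run E
t=16: queue=[E] q_used=1 → run E
t=17: queue=[E] q_used=2 → run E
t=18: queue=[E] q_used=3 → run E
t=19: (idle)
t=20: (idle)
t=21: (idle)
t=22: (idle)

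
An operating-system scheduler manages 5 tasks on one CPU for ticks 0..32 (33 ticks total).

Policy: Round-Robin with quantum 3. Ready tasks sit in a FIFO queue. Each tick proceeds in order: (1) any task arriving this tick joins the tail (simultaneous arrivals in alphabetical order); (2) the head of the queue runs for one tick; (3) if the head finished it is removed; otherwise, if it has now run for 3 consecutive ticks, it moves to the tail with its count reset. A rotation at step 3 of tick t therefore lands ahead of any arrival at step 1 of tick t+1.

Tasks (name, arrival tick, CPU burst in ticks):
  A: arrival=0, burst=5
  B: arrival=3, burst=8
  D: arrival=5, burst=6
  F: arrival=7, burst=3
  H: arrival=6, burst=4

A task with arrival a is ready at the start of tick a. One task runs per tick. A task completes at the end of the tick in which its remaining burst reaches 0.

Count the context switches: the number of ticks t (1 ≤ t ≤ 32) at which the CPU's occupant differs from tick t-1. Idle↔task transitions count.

context switches = 9

t=0: queue=[A] q_used=0 → run A
t=1: queue=[A] q_used=1 → run A
t=2: queue=[A] q_used=2 → run A
t=3: queue=[A,B] q_used=0 → run A
t=4: queue=[A,B] q_used=1 → run A
t=5: queue=[B,D] q_used=0 → run B
t=6: queue=[B,D,H] q_used=1 → run B
t=7: queue=[B,D,H,F] q_used=2 → run B
t=8: queue=[D,H,F,B] q_used=0 → run D
t=9: queue=[D,H,F,B] q_used=1 → run D
t=10: queue=[D,H,F,B] q_used=2 → run D
t=11: queue=[H,F,B,D] q_used=0 → run H
t=12: queue=[H,F,B,D] q_used=1 → run H
t=13: queue=[H,F,B,D] q_used=2 → run H
t=14: queue=[F,B,D,H] q_used=0 → run F
t=15: queue=[F,B,D,H] q_used=1 → run F
t=16: queue=[F,B,D,H] q_used=2 → run F
t=17: queue=[B,D,H] q_used=0 → run B
t=18: queue=[B,D,H] q_used=1 → run B
t=19: queue=[B,D,H] q_used=2 → run B
t=20: queue=[D,H,B] q_used=0 → run D
t=21: queue=[D,H,B] q_used=1 → run D
t=22: queue=[D,H,B] q_used=2 → run D
t=23: queue=[H,B] q_used=0 → run H
t=24: queue=[B] q_used=0 → run B
t=25: queue=[B] q_used=1 → run B
t=26: (idle)
t=27: (idle)
t=28: (idle)
t=29: (idle)
t=30: (idle)
t=31: (idle)
t=32: (idle)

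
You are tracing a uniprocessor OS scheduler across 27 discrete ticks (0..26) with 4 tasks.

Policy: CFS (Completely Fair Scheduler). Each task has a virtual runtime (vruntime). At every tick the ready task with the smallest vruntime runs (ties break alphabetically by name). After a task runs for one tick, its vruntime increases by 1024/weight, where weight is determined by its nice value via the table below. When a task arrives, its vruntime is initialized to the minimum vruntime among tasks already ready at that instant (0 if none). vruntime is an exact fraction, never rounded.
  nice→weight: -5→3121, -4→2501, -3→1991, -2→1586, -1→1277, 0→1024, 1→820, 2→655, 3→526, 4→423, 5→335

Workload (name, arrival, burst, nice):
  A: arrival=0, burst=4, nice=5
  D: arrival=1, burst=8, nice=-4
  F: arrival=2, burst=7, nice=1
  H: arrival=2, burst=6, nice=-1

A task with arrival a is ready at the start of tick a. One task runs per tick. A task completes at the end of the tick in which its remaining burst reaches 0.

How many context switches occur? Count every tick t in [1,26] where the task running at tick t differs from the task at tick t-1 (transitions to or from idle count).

context switches = 21

t=0: vr[A=0] → run A
t=1: vr[A=1024/335 D=1024/335] → run A
t=2: vr[A=2048/335 D=1024/335 F=1024/335 H=1024/335] → run D
t=3: vr[A=2048/335 D=2904064/837835 F=1024/335 H=1024/335] → run F
t=4: vr[A=2048/335 D=2904064/837835 F=59136/13735 H=1024/335] → run H
t=5: vr[A=2048/335 D=2904064/837835 F=59136/13735 H=1650688/427795] → run D
t=6: vr[A=2048/335 D=3247104/837835 F=59136/13735 H=1650688/427795] → run H
t=7: vr[A=2048/335 D=3247104/837835 F=59136/13735 H=1993728/427795] → run D
t=8: vr[A=2048/335 D=3590144/837835 F=59136/13735 H=1993728/427795] → run D
t=9: vr[A=2048/335 D=3933184/837835 F=59136/13735 H=1993728/427795] → run F
t=10: vr[A=2048/335 D=3933184/837835 F=76288/13735 H=1993728/427795] → run H
t=11: vr[A=2048/335 D=3933184/837835 F=76288/13735 H=2336768/427795] → run D
t=12: vr[A=2048/335 D=4276224/837835 F=76288/13735 H=2336768/427795] → run D
t=13: vr[A=2048/335 D=4619264/837835 F=76288/13735 H=2336768/427795] → run H
t=14: vr[A=2048/335 D=4619264/837835 F=76288/13735 H=2679808/427795] → run D
t=15: vr[A=2048/335 D=4962304/837835 F=76288/13735 H=2679808/427795] → run F
t=16: vr[A=2048/335 D=4962304/837835 F=18688/2747 H=2679808/427795] → run D
t=17: vr[A=2048/335 F=18688/2747 H=2679808/427795] → run A
t=18: vr[A=3072/335 F=18688/2747 H=2679808/427795] → run H
t=19: vr[A=3072/335 F=18688/2747 H=3022848/427795] → run F
t=20: vr[A=3072/335 F=110592/13735 H=3022848/427795] → run H
t=21: vr[A=3072/335 F=110592/13735] → run F
t=22: vr[A=3072/335 F=127744/13735] → run A
t=23: vr[F=127744/13735] → run F
t=24: vr[F=144896/13735] → run F
t=25: (idle)
t=26: (idle)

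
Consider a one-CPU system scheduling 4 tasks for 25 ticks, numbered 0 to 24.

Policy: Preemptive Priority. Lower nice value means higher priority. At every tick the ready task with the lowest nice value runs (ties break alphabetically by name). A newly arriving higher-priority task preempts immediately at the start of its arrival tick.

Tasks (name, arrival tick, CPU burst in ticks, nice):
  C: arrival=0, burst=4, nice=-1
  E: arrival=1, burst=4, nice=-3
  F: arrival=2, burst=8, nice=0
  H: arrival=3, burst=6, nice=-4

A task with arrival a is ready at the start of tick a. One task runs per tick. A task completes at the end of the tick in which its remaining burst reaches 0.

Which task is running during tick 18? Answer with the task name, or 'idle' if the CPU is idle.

t=0: ready={C} → run C
t=1: ready={C,E} → run E
t=2: ready={C,E,F} → run E
t=3: ready={C,E,F,H} → run H
t=4: ready={C,E,F,H} → run H
t=5: ready={C,E,F,H} → run H
t=6: ready={C,E,F,H} → run H
t=7: ready={C,E,F,H} → run H
t=8: ready={C,E,F,H} → run H
t=9: ready={C,E,F} → run E
t=10: ready={C,E,F} → run E
t=11: ready={C,F} → run C
t=12: ready={C,F} → run C
t=13: ready={C,F} → run C
t=14: ready={F} → run F
t=15: ready={F} → run F
t=16: ready={F} → run F
t=17: ready={F} → run F
t=18: ready={F} → run F
t=19: ready={F} → run F
t=20: ready={F} → run F
t=21: ready={F} → run F
t=22: (idle)
t=23: (idle)
t=24: (idle)

running at tick 18 = F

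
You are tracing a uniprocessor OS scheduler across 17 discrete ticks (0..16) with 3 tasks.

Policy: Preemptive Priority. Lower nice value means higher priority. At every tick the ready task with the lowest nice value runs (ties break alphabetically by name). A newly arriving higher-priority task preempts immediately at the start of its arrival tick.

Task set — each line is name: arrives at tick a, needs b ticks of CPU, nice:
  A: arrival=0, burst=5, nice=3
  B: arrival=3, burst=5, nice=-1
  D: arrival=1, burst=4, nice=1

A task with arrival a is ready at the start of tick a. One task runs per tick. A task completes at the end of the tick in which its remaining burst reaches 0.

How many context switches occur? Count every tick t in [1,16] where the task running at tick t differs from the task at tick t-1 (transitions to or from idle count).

t=0: ready={A} → run A
t=1: ready={A,D} → run D
t=2: ready={A,D} → run D
t=3: ready={A,B,D} → run B
t=4: ready={A,B,D} → run B
t=5: ready={A,B,D} → run B
t=6: ready={A,B,D} → run B
t=7: ready={A,B,D} → run B
t=8: ready={A,D} → run D
t=9: ready={A,D} → run D
t=10: ready={A} → run A
t=11: ready={A} → run A
t=12: ready={A} → run A
t=13: ready={A} → run A
t=14: (idle)
t=15: (idle)
t=16: (idle)

context switches = 5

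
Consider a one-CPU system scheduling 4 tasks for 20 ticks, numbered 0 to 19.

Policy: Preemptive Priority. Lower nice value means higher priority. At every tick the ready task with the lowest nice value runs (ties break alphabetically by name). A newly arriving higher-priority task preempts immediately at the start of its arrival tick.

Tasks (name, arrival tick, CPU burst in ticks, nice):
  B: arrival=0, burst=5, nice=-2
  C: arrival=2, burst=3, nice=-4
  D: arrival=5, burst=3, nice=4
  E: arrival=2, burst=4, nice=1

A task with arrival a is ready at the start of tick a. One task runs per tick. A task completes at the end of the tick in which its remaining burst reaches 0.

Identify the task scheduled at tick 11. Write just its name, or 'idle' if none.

t=0: ready={B} → run B
t=1: ready={B} → run B
t=2: ready={B,C,E} → run C
t=3: ready={B,C,E} → run C
t=4: ready={B,C,E} → run C
t=5: ready={B,D,E} → run B
t=6: ready={B,D,E} → run B
t=7: ready={B,D,E} → run B
t=8: ready={D,E} → run E
t=9: ready={D,E} → run E
t=10: ready={D,E} → run E
t=11: ready={D,E} → run E
t=12: ready={D} → run D
t=13: ready={D} → run D
t=14: ready={D} → run D
t=15: (idle)
t=16: (idle)
t=17: (idle)
t=18: (idle)
t=19: (idle)

running at tick 11 = E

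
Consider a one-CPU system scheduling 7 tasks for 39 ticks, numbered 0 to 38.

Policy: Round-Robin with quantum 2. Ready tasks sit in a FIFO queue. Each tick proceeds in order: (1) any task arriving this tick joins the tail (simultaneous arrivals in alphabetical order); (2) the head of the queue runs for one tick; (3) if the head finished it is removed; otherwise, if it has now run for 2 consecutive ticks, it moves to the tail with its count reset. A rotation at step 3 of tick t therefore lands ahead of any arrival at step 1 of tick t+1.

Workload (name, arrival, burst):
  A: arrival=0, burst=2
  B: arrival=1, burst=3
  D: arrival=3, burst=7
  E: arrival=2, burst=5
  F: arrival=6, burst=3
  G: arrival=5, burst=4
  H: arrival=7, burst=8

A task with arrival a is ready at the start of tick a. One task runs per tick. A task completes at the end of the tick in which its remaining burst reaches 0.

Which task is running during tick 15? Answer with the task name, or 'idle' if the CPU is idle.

t=0: queue=[A] q_used=0 → run A
t=1: queue=[A,B] q_used=1 → run A
t=2: queue=[B,E] q_used=0 → run B
t=3: queue=[B,E,D] q_used=1 → run B
t=4: queue=[E,D,B] q_used=0 → run E
t=5: queue=[E,D,B,G] q_used=1 → run E
t=6: queue=[D,B,G,E,F] q_used=0 → run D
t=7: queue=[D,B,G,E,F,H] q_used=1 → run D
t=8: queue=[B,G,E,F,H,D] q_used=0 → run B
t=9: queue=[G,E,F,H,D] q_used=0 → run G
t=10: queue=[G,E,F,H,D] q_used=1 → run G
t=11: queue=[E,F,H,D,G] q_used=0 → run E
t=12: queue=[E,F,H,D,G] q_used=1 → run E
t=13: queue=[F,H,D,G,E] q_used=0 → run F
t=14: queue=[F,H,D,G,E] q_used=1 → run F
t=15: queue=[H,D,G,E,F] q_used=0 → run H
t=16: queue=[H,D,G,E,F] q_used=1 → run H
t=17: queue=[D,G,E,F,H] q_used=0 → run D
t=18: queue=[D,G,E,F,H] q_used=1 → run D
t=19: queue=[G,E,F,H,D] q_used=0 → run G
t=20: queue=[G,E,F,H,D] q_used=1 → run G
t=21: queue=[E,F,H,D] q_used=0 → run E
t=22: queue=[F,H,D] q_used=0 → run F
t=23: queue=[H,D] q_used=0 → run H
t=24: queue=[H,D] q_used=1 → run H
t=25: queue=[D,H] q_used=0 → run D
t=26: queue=[D,H] q_used=1 → run D
t=27: queue=[H,D] q_used=0 → run H
t=28: queue=[H,D] q_used=1 → run H
t=29: queue=[D,H] q_used=0 → run D
t=30: queue=[H] q_used=0 → run H
t=31: queue=[H] q_used=1 → run H
t=32: (idle)
t=33: (idle)
t=34: (idle)
t=35: (idle)
t=36: (idle)
t=37: (idle)
t=38: (idle)

running at tick 15 = H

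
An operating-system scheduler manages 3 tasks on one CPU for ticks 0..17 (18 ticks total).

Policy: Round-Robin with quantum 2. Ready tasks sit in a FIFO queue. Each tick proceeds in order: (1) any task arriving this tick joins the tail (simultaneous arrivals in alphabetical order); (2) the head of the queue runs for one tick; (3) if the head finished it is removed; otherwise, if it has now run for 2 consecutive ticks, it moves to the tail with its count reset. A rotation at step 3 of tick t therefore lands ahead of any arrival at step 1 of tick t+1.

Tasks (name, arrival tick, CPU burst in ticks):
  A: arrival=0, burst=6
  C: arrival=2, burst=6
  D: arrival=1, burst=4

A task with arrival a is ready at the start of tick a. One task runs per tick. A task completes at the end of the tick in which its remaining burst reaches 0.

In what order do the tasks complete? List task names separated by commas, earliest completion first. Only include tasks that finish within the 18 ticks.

completion order = D, A, C

t=0: queue=[A] q_used=0 → run A
t=1: queue=[A,D] q_used=1 → run A
t=2: queue=[D,A,C] q_used=0 → run D
t=3: queue=[D,A,C] q_used=1 → run D
t=4: queue=[A,C,D] q_used=0 → run A
t=5: queue=[A,C,D] q_used=1 → run A
t=6: queue=[C,D,A] q_used=0 → run C
t=7: queue=[C,D,A] q_used=1 → run C
t=8: queue=[D,A,C] q_used=0 → run D
t=9: queue=[D,A,C] q_used=1 → run D
t=10: queue=[A,C] q_used=0 → run A
t=11: queue=[A,C] q_used=1 → run A
t=12: queue=[C] q_used=0 → run C
t=13: queue=[C] q_used=1 → run C
t=14: queue=[C] q_used=0 → run C
t=15: queue=[C] q_used=1 → run C
t=16: (idle)
t=17: (idle)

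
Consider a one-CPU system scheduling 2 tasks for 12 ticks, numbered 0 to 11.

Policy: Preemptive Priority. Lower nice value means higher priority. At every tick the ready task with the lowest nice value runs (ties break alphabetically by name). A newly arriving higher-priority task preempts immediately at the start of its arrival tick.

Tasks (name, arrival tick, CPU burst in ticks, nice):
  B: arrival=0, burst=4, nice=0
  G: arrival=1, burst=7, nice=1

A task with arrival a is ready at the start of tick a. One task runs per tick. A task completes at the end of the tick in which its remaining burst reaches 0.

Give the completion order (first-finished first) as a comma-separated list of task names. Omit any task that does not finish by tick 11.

completion order = B, G

t=0: ready={B} → run B
t=1: ready={B,G} → run B
t=2: ready={B,G} → run B
t=3: ready={B,G} → run B
t=4: ready={G} → run G
t=5: ready={G} → run G
t=6: ready={G} → run G
t=7: ready={G} → run G
t=8: ready={G} → run G
t=9: ready={G} → run G
t=10: ready={G} → run G
t=11: (idle)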